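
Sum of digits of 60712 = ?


6 + 0 + 7 + 1 + 2 = 16


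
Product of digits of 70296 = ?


7 × 0 × 2 × 9 × 6 = 0


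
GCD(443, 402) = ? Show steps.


443 = 1 * 402 + 41
402 = 9 * 41 + 33
41 = 1 * 33 + 8
33 = 4 * 8 + 1
8 = 8 * 1 + 0
GCD = 1


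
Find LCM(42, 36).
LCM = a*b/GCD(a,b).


GCD(42, 36) = 6
LCM = 42*36/6 = 1512/6 = 252

LCM = 252


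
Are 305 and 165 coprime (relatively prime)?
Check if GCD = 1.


Euclidean algorithm:
305 = 1 * 165 + 140
165 = 1 * 140 + 25
140 = 5 * 25 + 15
25 = 1 * 15 + 10
15 = 1 * 10 + 5
10 = 2 * 5 + 0
GCD(305, 165) = 5

No, not coprime (GCD = 5)


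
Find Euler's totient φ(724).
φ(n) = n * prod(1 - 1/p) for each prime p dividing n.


724 = 2^2 × 181
Prime factors: 2, 181
φ(724) = 724 × (1-1/2) × (1-1/181)
= 724 × 1/2 × 180/181 = 360

φ(724) = 360


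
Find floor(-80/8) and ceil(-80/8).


-80/8 = -10.0000
floor = -10
ceil = -10

floor = -10, ceil = -10


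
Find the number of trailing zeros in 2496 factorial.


floor(2496/5) = 499
floor(2496/25) = 99
floor(2496/125) = 19
floor(2496/625) = 3
Total = 620

620 trailing zeros


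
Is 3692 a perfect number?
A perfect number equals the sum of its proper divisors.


Proper divisors of 3692: 1, 2, 4, 13, 26, 52, 71, 142, 284, 923, 1846
Sum = 1 + 2 + 4 + 13 + 26 + 52 + 71 + 142 + 284 + 923 + 1846 = 3364

No, 3692 is not perfect (3364 ≠ 3692)


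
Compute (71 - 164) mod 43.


71 - 164 = -93
-93 mod 43 = 36


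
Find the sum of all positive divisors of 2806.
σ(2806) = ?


Divisors of 2806: 1, 2, 23, 46, 61, 122, 1403, 2806
Sum = 1 + 2 + 23 + 46 + 61 + 122 + 1403 + 2806 = 4464

σ(2806) = 4464


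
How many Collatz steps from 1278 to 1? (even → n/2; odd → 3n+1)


1278 → 639 → 1918 → 959 → 2878 → 1439 → 4318 → 2159 → 6478 → 3239 → 9718 → 4859 → 14578 → 7289 → 21868 → 10934 → 5467 → 16402 → 8201 → 24604 → 12302 → 6151 → 18454 → 9227 → 27682 → 13841 → 41524 → 20762 → 10381 → 31144 → 15572 → 7786 → 3893 → 11680 → 5840 → 2920 → 1460 → 730 → 365 → 1096 → 548 → 274 → 137 → 412 → 206 → 103 → 310 → 155 → 466 → 233 → 700 → 350 → 175 → 526 → 263 → 790 → 395 → 1186 → 593 → 1780 → 890 → 445 → 1336 → 668 → 334 → 167 → 502 → 251 → 754 → 377 → 1132 → 566 → 283 → 850 → 425 → 1276 → 638 → 319 → 958 → 479 → 1438 → 719 → 2158 → 1079 → 3238 → 1619 → 4858 → 2429 → 7288 → 3644 → 1822 → 911 → 2734 → 1367 → 4102 → 2051 → 6154 → 3077 → 9232 → 4616 → 2308 → 1154 → 577 → 1732 → 866 → 433 → 1300 → 650 → 325 → 976 → 488 → 244 → 122 → 61 → 184 → 92 → 46 → 23 → 70 → 35 → 106 → 53 → 160 → 80 → 40 → 20 → 10 → 5 → 16 → 8 → 4 → 2 → 1
Total steps = 132

132 steps


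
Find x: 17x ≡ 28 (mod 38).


GCD(17, 38) = 1, unique solution
a^(-1) mod 38 = 9
x = 9 * 28 mod 38 = 24

x ≡ 24 (mod 38)


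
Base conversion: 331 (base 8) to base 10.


331 (base 8) = 217 (decimal)
217 (decimal) = 217 (base 10)


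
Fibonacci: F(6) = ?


Sequence: 1, 1, 2, 3, 5, 8
F(6) = 8


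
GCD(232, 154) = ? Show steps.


232 = 1 * 154 + 78
154 = 1 * 78 + 76
78 = 1 * 76 + 2
76 = 38 * 2 + 0
GCD = 2


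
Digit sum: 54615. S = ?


5 + 4 + 6 + 1 + 5 = 21


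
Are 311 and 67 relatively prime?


Euclidean algorithm:
311 = 4 * 67 + 43
67 = 1 * 43 + 24
43 = 1 * 24 + 19
24 = 1 * 19 + 5
19 = 3 * 5 + 4
5 = 1 * 4 + 1
4 = 4 * 1 + 0
GCD(311, 67) = 1

Yes, coprime (GCD = 1)


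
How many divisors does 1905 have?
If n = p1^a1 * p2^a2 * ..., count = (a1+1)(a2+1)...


1905 = 3^1 × 5^1 × 127^1
d(1905) = (1+1) × (1+1) × (1+1) = 8

8 divisors


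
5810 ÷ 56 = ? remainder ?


5810 = 56 * 103 + 42
Check: 5768 + 42 = 5810

q = 103, r = 42


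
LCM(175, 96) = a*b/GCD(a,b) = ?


GCD(175, 96) = 1
LCM = 175*96/1 = 16800/1 = 16800

LCM = 16800


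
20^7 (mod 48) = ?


20^1 mod 48 = 20
20^2 mod 48 = 16
20^3 mod 48 = 32
20^4 mod 48 = 16
20^5 mod 48 = 32
20^6 mod 48 = 16
20^7 mod 48 = 32


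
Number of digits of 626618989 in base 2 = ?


626618989 in base 2 = 100101010110010111001001101101
Number of digits = 30

30 digits (base 2)


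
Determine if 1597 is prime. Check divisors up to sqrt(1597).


Check divisors up to sqrt(1597) = 39.9625
No divisors found.
1597 is prime.

Yes, 1597 is prime


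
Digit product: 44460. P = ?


4 × 4 × 4 × 6 × 0 = 0


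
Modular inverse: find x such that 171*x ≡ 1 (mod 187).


Use the extended Euclidean algorithm on (187, 171); each row r = 187*s + 171*t:
r=187, s=1, t=0
r=171, s=0, t=1
q=1: r=16, s=1, t=-1   [187*(1) + 171*(-1) = 16]
q=10: r=11, s=-10, t=11   [187*(-10) + 171*(11) = 11]
q=1: r=5, s=11, t=-12   [187*(11) + 171*(-12) = 5]
q=2: r=1, s=-32, t=35   [187*(-32) + 171*(35) = 1]
q=5: r=0, s=171, t=-187   [187*(171) + 171*(-187) = 0]
GCD = 1 with t = 35, so 171*(35) ≡ 1 (mod 187)
Inverse = 35 mod 187 = 35
Check: 171 * 35 = 5985 ≡ 1 (mod 187)

171^(-1) ≡ 35 (mod 187)


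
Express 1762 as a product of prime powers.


1762 / 2 = 881
881 / 881 = 1
1762 = 2 × 881


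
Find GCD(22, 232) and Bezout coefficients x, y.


Tabular extended Euclidean (each row: r = 22*s + 232*t):
r=22, s=1, t=0
r=232, s=0, t=1
q=0: r=22, s=1, t=0   [22*(1) + 232*(0) = 22]
q=10: r=12, s=-10, t=1   [22*(-10) + 232*(1) = 12]
q=1: r=10, s=11, t=-1   [22*(11) + 232*(-1) = 10]
q=1: r=2, s=-21, t=2   [22*(-21) + 232*(2) = 2]
q=5: r=0, s=116, t=-11   [22*(116) + 232*(-11) = 0]
GCD = 2; from the row with r=2: x=-21, y=2
Check: 22*(-21) + 232*(2) = -462 + 464 = 2

GCD = 2, x = -21, y = 2


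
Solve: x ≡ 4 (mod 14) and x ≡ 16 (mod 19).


M = 14*19 = 266
M1 = M/14 = 19, M2 = M/19 = 14
M1^(-1) mod 14 = 3, M2^(-1) mod 19 = 15
x = 4*19*3 + 16*14*15 = 3588
3588 mod 266 = 130
Check: 130 mod 14 = 4 ✓, 130 mod 19 = 16 ✓

x ≡ 130 (mod 266)


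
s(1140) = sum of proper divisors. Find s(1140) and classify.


Proper divisors: 1, 2, 3, 4, 5, 6, 10, 12, 15, 19, 20, 30, 38, 57, 60, 76, 95, 114, 190, 228, 285, 380, 570
Sum = 1 + 2 + 3 + 4 + 5 + 6 + 10 + 12 + 15 + 19 + 20 + 30 + 38 + 57 + 60 + 76 + 95 + 114 + 190 + 228 + 285 + 380 + 570 = 2220
2220 > 1140 → abundant

s(1140) = 2220 (abundant)


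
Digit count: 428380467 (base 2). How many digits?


428380467 in base 2 = 11001100010001001000100110011
Number of digits = 29

29 digits (base 2)


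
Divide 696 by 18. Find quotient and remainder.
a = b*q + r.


696 = 18 * 38 + 12
Check: 684 + 12 = 696

q = 38, r = 12


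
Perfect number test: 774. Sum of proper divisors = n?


Proper divisors of 774: 1, 2, 3, 6, 9, 18, 43, 86, 129, 258, 387
Sum = 1 + 2 + 3 + 6 + 9 + 18 + 43 + 86 + 129 + 258 + 387 = 942

No, 774 is not perfect (942 ≠ 774)


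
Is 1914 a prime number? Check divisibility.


1914 / 2 = 957 (exact division)
1914 is NOT prime.

No, 1914 is not prime


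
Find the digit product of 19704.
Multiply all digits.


1 × 9 × 7 × 0 × 4 = 0


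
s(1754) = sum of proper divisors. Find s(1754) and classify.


Proper divisors: 1, 2, 877
Sum = 1 + 2 + 877 = 880
880 < 1754 → deficient

s(1754) = 880 (deficient)


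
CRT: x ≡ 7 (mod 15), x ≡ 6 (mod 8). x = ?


M = 15*8 = 120
M1 = M/15 = 8, M2 = M/8 = 15
M1^(-1) mod 15 = 2, M2^(-1) mod 8 = 7
x = 7*8*2 + 6*15*7 = 742
742 mod 120 = 22
Check: 22 mod 15 = 7 ✓, 22 mod 8 = 6 ✓

x ≡ 22 (mod 120)


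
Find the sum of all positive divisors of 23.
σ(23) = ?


Divisors of 23: 1, 23
Sum = 1 + 23 = 24

σ(23) = 24


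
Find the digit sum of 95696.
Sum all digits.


9 + 5 + 6 + 9 + 6 = 35


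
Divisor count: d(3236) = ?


3236 = 2^2 × 809^1
d(3236) = (2+1) × (1+1) = 6

6 divisors


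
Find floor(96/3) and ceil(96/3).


96/3 = 32.0000
floor = 32
ceil = 32

floor = 32, ceil = 32


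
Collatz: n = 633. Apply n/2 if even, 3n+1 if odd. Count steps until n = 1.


633 → 1900 → 950 → 475 → 1426 → 713 → 2140 → 1070 → 535 → 1606 → 803 → 2410 → 1205 → 3616 → 1808 → 904 → 452 → 226 → 113 → 340 → 170 → 85 → 256 → 128 → 64 → 32 → 16 → 8 → 4 → 2 → 1
Total steps = 30

30 steps


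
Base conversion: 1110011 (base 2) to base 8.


1110011 (base 2) = 115 (decimal)
115 (decimal) = 163 (base 8)


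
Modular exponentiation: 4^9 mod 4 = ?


4^1 mod 4 = 0
4^2 mod 4 = 0
4^3 mod 4 = 0
4^4 mod 4 = 0
4^5 mod 4 = 0
4^6 mod 4 = 0
4^7 mod 4 = 0
4^8 mod 4 = 0
4^9 mod 4 = 0


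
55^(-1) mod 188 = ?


Use the extended Euclidean algorithm on (188, 55); each row r = 188*s + 55*t:
r=188, s=1, t=0
r=55, s=0, t=1
q=3: r=23, s=1, t=-3   [188*(1) + 55*(-3) = 23]
q=2: r=9, s=-2, t=7   [188*(-2) + 55*(7) = 9]
q=2: r=5, s=5, t=-17   [188*(5) + 55*(-17) = 5]
q=1: r=4, s=-7, t=24   [188*(-7) + 55*(24) = 4]
q=1: r=1, s=12, t=-41   [188*(12) + 55*(-41) = 1]
q=4: r=0, s=-55, t=188   [188*(-55) + 55*(188) = 0]
GCD = 1 with t = -41, so 55*(-41) ≡ 1 (mod 188)
Inverse = -41 mod 188 = 147
Check: 55 * 147 = 8085 ≡ 1 (mod 188)

55^(-1) ≡ 147 (mod 188)


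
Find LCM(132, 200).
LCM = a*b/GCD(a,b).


GCD(132, 200) = 4
LCM = 132*200/4 = 26400/4 = 6600

LCM = 6600


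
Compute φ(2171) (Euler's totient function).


2171 = 13 × 167
Prime factors: 13, 167
φ(2171) = 2171 × (1-1/13) × (1-1/167)
= 2171 × 12/13 × 166/167 = 1992

φ(2171) = 1992


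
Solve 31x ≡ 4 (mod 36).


GCD(31, 36) = 1, unique solution
a^(-1) mod 36 = 7
x = 7 * 4 mod 36 = 28

x ≡ 28 (mod 36)


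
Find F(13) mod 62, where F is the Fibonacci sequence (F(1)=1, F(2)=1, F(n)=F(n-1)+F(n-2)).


F(k) mod 62 for k=1..13:
1, 1, 2, 3, 5, 8, 13, 21, 34, 55, 27, 20, 47
F(13) mod 62 = 47


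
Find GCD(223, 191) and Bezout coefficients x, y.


Tabular extended Euclidean (each row: r = 223*s + 191*t):
r=223, s=1, t=0
r=191, s=0, t=1
q=1: r=32, s=1, t=-1   [223*(1) + 191*(-1) = 32]
q=5: r=31, s=-5, t=6   [223*(-5) + 191*(6) = 31]
q=1: r=1, s=6, t=-7   [223*(6) + 191*(-7) = 1]
q=31: r=0, s=-191, t=223   [223*(-191) + 191*(223) = 0]
GCD = 1; from the row with r=1: x=6, y=-7
Check: 223*(6) + 191*(-7) = 1338 - 1337 = 1

GCD = 1, x = 6, y = -7


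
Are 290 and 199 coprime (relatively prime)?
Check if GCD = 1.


Euclidean algorithm:
290 = 1 * 199 + 91
199 = 2 * 91 + 17
91 = 5 * 17 + 6
17 = 2 * 6 + 5
6 = 1 * 5 + 1
5 = 5 * 1 + 0
GCD(290, 199) = 1

Yes, coprime (GCD = 1)


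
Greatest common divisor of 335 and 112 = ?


335 = 2 * 112 + 111
112 = 1 * 111 + 1
111 = 111 * 1 + 0
GCD = 1


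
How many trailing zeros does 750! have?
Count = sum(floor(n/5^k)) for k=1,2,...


floor(750/5) = 150
floor(750/25) = 30
floor(750/125) = 6
floor(750/625) = 1
Total = 187

187 trailing zeros


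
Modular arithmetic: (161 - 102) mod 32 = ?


161 - 102 = 59
59 mod 32 = 27


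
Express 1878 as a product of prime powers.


1878 / 2 = 939
939 / 3 = 313
313 / 313 = 1
1878 = 2 × 3 × 313


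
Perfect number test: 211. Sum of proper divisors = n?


Proper divisors of 211: 1
Sum = 1 = 1

No, 211 is not perfect (1 ≠ 211)


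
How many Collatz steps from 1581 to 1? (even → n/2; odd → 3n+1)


1581 → 4744 → 2372 → 1186 → 593 → 1780 → 890 → 445 → 1336 → 668 → 334 → 167 → 502 → 251 → 754 → 377 → 1132 → 566 → 283 → 850 → 425 → 1276 → 638 → 319 → 958 → 479 → 1438 → 719 → 2158 → 1079 → 3238 → 1619 → 4858 → 2429 → 7288 → 3644 → 1822 → 911 → 2734 → 1367 → 4102 → 2051 → 6154 → 3077 → 9232 → 4616 → 2308 → 1154 → 577 → 1732 → 866 → 433 → 1300 → 650 → 325 → 976 → 488 → 244 → 122 → 61 → 184 → 92 → 46 → 23 → 70 → 35 → 106 → 53 → 160 → 80 → 40 → 20 → 10 → 5 → 16 → 8 → 4 → 2 → 1
Total steps = 78

78 steps


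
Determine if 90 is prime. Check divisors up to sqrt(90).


90 / 2 = 45 (exact division)
90 is NOT prime.

No, 90 is not prime


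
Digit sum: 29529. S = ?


2 + 9 + 5 + 2 + 9 = 27


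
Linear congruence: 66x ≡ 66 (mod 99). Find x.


GCD(66, 99) = 33 divides 66
Divide: 2x ≡ 2 (mod 3)
x ≡ 1 (mod 3)


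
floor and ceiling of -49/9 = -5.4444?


-49/9 = -5.4444
floor = -6
ceil = -5

floor = -6, ceil = -5


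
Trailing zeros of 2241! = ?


floor(2241/5) = 448
floor(2241/25) = 89
floor(2241/125) = 17
floor(2241/625) = 3
Total = 557

557 trailing zeros


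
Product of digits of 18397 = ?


1 × 8 × 3 × 9 × 7 = 1512


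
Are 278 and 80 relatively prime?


Euclidean algorithm:
278 = 3 * 80 + 38
80 = 2 * 38 + 4
38 = 9 * 4 + 2
4 = 2 * 2 + 0
GCD(278, 80) = 2

No, not coprime (GCD = 2)


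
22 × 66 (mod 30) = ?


22 × 66 = 1452
1452 mod 30 = 12


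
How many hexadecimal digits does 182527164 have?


182527164 in base 16 = AE124BC
Number of digits = 7

7 digits (base 16)


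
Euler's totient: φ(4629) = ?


4629 = 3 × 1543
Prime factors: 3, 1543
φ(4629) = 4629 × (1-1/3) × (1-1/1543)
= 4629 × 2/3 × 1542/1543 = 3084

φ(4629) = 3084


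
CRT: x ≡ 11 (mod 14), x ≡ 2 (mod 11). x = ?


M = 14*11 = 154
M1 = M/14 = 11, M2 = M/11 = 14
M1^(-1) mod 14 = 9, M2^(-1) mod 11 = 4
x = 11*11*9 + 2*14*4 = 1201
1201 mod 154 = 123
Check: 123 mod 14 = 11 ✓, 123 mod 11 = 2 ✓

x ≡ 123 (mod 154)


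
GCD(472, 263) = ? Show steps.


472 = 1 * 263 + 209
263 = 1 * 209 + 54
209 = 3 * 54 + 47
54 = 1 * 47 + 7
47 = 6 * 7 + 5
7 = 1 * 5 + 2
5 = 2 * 2 + 1
2 = 2 * 1 + 0
GCD = 1


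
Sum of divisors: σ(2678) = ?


Divisors of 2678: 1, 2, 13, 26, 103, 206, 1339, 2678
Sum = 1 + 2 + 13 + 26 + 103 + 206 + 1339 + 2678 = 4368

σ(2678) = 4368


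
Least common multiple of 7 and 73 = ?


GCD(7, 73) = 1
LCM = 7*73/1 = 511/1 = 511

LCM = 511


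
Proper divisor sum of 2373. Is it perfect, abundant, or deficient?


Proper divisors: 1, 3, 7, 21, 113, 339, 791
Sum = 1 + 3 + 7 + 21 + 113 + 339 + 791 = 1275
1275 < 2373 → deficient

s(2373) = 1275 (deficient)


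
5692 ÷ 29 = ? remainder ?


5692 = 29 * 196 + 8
Check: 5684 + 8 = 5692

q = 196, r = 8


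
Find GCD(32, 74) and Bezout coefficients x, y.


Tabular extended Euclidean (each row: r = 32*s + 74*t):
r=32, s=1, t=0
r=74, s=0, t=1
q=0: r=32, s=1, t=0   [32*(1) + 74*(0) = 32]
q=2: r=10, s=-2, t=1   [32*(-2) + 74*(1) = 10]
q=3: r=2, s=7, t=-3   [32*(7) + 74*(-3) = 2]
q=5: r=0, s=-37, t=16   [32*(-37) + 74*(16) = 0]
GCD = 2; from the row with r=2: x=7, y=-3
Check: 32*(7) + 74*(-3) = 224 - 222 = 2

GCD = 2, x = 7, y = -3


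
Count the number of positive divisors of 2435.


2435 = 5^1 × 487^1
d(2435) = (1+1) × (1+1) = 4

4 divisors


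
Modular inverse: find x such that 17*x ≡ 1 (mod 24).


Use the extended Euclidean algorithm on (24, 17); each row r = 24*s + 17*t:
r=24, s=1, t=0
r=17, s=0, t=1
q=1: r=7, s=1, t=-1   [24*(1) + 17*(-1) = 7]
q=2: r=3, s=-2, t=3   [24*(-2) + 17*(3) = 3]
q=2: r=1, s=5, t=-7   [24*(5) + 17*(-7) = 1]
q=3: r=0, s=-17, t=24   [24*(-17) + 17*(24) = 0]
GCD = 1 with t = -7, so 17*(-7) ≡ 1 (mod 24)
Inverse = -7 mod 24 = 17
Check: 17 * 17 = 289 ≡ 1 (mod 24)

17^(-1) ≡ 17 (mod 24)


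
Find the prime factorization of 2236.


2236 / 2 = 1118
1118 / 2 = 559
559 / 13 = 43
43 / 43 = 1
2236 = 2^2 × 13 × 43


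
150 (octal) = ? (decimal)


150 (base 8) = 104 (decimal)
104 (decimal) = 104 (base 10)


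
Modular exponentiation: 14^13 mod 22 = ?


14^1 mod 22 = 14
14^2 mod 22 = 20
14^3 mod 22 = 16
14^4 mod 22 = 4
14^5 mod 22 = 12
14^6 mod 22 = 14
14^7 mod 22 = 20
14^8 mod 22 = 16
14^9 mod 22 = 4
14^10 mod 22 = 12
14^11 mod 22 = 14
14^12 mod 22 = 20
14^13 mod 22 = 16


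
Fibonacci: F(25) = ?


Sequence: 1, 1, 2, 3, 5, 8, 13, 21, 34, 55, 89, 144, 233, 377, 610, 987, 1597, 2584, 4181, 6765, 10946, 17711, 28657, 46368, 75025
F(25) = 75025


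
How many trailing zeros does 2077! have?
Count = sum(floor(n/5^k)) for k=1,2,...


floor(2077/5) = 415
floor(2077/25) = 83
floor(2077/125) = 16
floor(2077/625) = 3
Total = 517

517 trailing zeros


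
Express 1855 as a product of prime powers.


1855 / 5 = 371
371 / 7 = 53
53 / 53 = 1
1855 = 5 × 7 × 53


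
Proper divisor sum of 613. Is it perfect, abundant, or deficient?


Proper divisors: 1
Sum = 1 = 1
1 < 613 → deficient

s(613) = 1 (deficient)


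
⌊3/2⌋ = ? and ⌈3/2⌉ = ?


3/2 = 1.5000
floor = 1
ceil = 2

floor = 1, ceil = 2


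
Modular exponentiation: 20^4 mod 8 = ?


20^1 mod 8 = 4
20^2 mod 8 = 0
20^3 mod 8 = 0
20^4 mod 8 = 0


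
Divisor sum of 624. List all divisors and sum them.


Divisors of 624: 1, 2, 3, 4, 6, 8, 12, 13, 16, 24, 26, 39, 48, 52, 78, 104, 156, 208, 312, 624
Sum = 1 + 2 + 3 + 4 + 6 + 8 + 12 + 13 + 16 + 24 + 26 + 39 + 48 + 52 + 78 + 104 + 156 + 208 + 312 + 624 = 1736

σ(624) = 1736


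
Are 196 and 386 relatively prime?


Euclidean algorithm:
386 = 1 * 196 + 190
196 = 1 * 190 + 6
190 = 31 * 6 + 4
6 = 1 * 4 + 2
4 = 2 * 2 + 0
GCD(196, 386) = 2

No, not coprime (GCD = 2)


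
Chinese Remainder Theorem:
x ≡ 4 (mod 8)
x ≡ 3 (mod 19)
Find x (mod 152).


M = 8*19 = 152
M1 = M/8 = 19, M2 = M/19 = 8
M1^(-1) mod 8 = 3, M2^(-1) mod 19 = 12
x = 4*19*3 + 3*8*12 = 516
516 mod 152 = 60
Check: 60 mod 8 = 4 ✓, 60 mod 19 = 3 ✓

x ≡ 60 (mod 152)


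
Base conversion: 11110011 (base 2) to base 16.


11110011 (base 2) = 243 (decimal)
243 (decimal) = F3 (base 16)


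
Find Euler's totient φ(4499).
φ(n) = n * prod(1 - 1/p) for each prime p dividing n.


4499 = 11 × 409
Prime factors: 11, 409
φ(4499) = 4499 × (1-1/11) × (1-1/409)
= 4499 × 10/11 × 408/409 = 4080

φ(4499) = 4080


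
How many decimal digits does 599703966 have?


599703966 has 9 digits in base 10
floor(log10(599703966)) + 1 = floor(8.7779) + 1 = 9

9 digits (base 10)


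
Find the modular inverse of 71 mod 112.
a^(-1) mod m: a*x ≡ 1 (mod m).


Use the extended Euclidean algorithm on (112, 71); each row r = 112*s + 71*t:
r=112, s=1, t=0
r=71, s=0, t=1
q=1: r=41, s=1, t=-1   [112*(1) + 71*(-1) = 41]
q=1: r=30, s=-1, t=2   [112*(-1) + 71*(2) = 30]
q=1: r=11, s=2, t=-3   [112*(2) + 71*(-3) = 11]
q=2: r=8, s=-5, t=8   [112*(-5) + 71*(8) = 8]
q=1: r=3, s=7, t=-11   [112*(7) + 71*(-11) = 3]
q=2: r=2, s=-19, t=30   [112*(-19) + 71*(30) = 2]
q=1: r=1, s=26, t=-41   [112*(26) + 71*(-41) = 1]
q=2: r=0, s=-71, t=112   [112*(-71) + 71*(112) = 0]
GCD = 1 with t = -41, so 71*(-41) ≡ 1 (mod 112)
Inverse = -41 mod 112 = 71
Check: 71 * 71 = 5041 ≡ 1 (mod 112)

71^(-1) ≡ 71 (mod 112)


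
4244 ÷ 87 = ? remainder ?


4244 = 87 * 48 + 68
Check: 4176 + 68 = 4244

q = 48, r = 68


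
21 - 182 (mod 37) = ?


21 - 182 = -161
-161 mod 37 = 24


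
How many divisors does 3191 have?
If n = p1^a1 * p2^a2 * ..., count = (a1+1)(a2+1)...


3191 = 3191^1
d(3191) = (1+1) = 2

2 divisors


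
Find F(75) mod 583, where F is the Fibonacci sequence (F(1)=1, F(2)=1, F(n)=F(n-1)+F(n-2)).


F(k) mod 583 for k=1..75:
1, 1, 2, 3, 5, 8, 13, 21, 34, 55, 89, 144, 233, 377, 27, 404, 431, 252, 100, 352, 452, 221, 90, 311, 401, 129, 530, 76, 23, 99, 122, 221, 343, 564, 324, 305, 46, 351, 397, 165, 562, 144, 123, 267, 390, 74, 464, 538, 419, 374, 210, 1, 211, 212, 423, 52, 475, 527, 419, 363, 199, 562, 178, 157, 335, 492, 244, 153, 397, 550, 364, 331, 112, 443, 555
F(75) mod 583 = 555


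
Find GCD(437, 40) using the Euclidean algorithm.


437 = 10 * 40 + 37
40 = 1 * 37 + 3
37 = 12 * 3 + 1
3 = 3 * 1 + 0
GCD = 1


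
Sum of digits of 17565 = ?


1 + 7 + 5 + 6 + 5 = 24


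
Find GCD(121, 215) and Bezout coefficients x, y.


Tabular extended Euclidean (each row: r = 121*s + 215*t):
r=121, s=1, t=0
r=215, s=0, t=1
q=0: r=121, s=1, t=0   [121*(1) + 215*(0) = 121]
q=1: r=94, s=-1, t=1   [121*(-1) + 215*(1) = 94]
q=1: r=27, s=2, t=-1   [121*(2) + 215*(-1) = 27]
q=3: r=13, s=-7, t=4   [121*(-7) + 215*(4) = 13]
q=2: r=1, s=16, t=-9   [121*(16) + 215*(-9) = 1]
q=13: r=0, s=-215, t=121   [121*(-215) + 215*(121) = 0]
GCD = 1; from the row with r=1: x=16, y=-9
Check: 121*(16) + 215*(-9) = 1936 - 1935 = 1

GCD = 1, x = 16, y = -9


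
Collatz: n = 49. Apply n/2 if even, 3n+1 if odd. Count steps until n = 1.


49 → 148 → 74 → 37 → 112 → 56 → 28 → 14 → 7 → 22 → 11 → 34 → 17 → 52 → 26 → 13 → 40 → 20 → 10 → 5 → 16 → 8 → 4 → 2 → 1
Total steps = 24

24 steps


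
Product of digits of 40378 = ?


4 × 0 × 3 × 7 × 8 = 0


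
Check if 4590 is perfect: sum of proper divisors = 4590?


Proper divisors of 4590: 1, 2, 3, 5, 6, 9, 10, 15, 17, 18, 27, 30, 34, 45, 51, 54, 85, 90, 102, 135, 153, 170, 255, 270, 306, 459, 510, 765, 918, 1530, 2295
Sum = 1 + 2 + 3 + 5 + 6 + 9 + 10 + 15 + 17 + 18 + 27 + 30 + 34 + 45 + 51 + 54 + 85 + 90 + 102 + 135 + 153 + 170 + 255 + 270 + 306 + 459 + 510 + 765 + 918 + 1530 + 2295 = 8370

No, 4590 is not perfect (8370 ≠ 4590)


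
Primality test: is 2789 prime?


Check divisors up to sqrt(2789) = 52.8110
No divisors found.
2789 is prime.

Yes, 2789 is prime


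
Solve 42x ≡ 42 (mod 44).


GCD(42, 44) = 2 divides 42
Divide: 21x ≡ 21 (mod 22)
x ≡ 1 (mod 22)


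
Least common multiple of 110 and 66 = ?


GCD(110, 66) = 22
LCM = 110*66/22 = 7260/22 = 330

LCM = 330


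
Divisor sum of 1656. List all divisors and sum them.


Divisors of 1656: 1, 2, 3, 4, 6, 8, 9, 12, 18, 23, 24, 36, 46, 69, 72, 92, 138, 184, 207, 276, 414, 552, 828, 1656
Sum = 1 + 2 + 3 + 4 + 6 + 8 + 9 + 12 + 18 + 23 + 24 + 36 + 46 + 69 + 72 + 92 + 138 + 184 + 207 + 276 + 414 + 552 + 828 + 1656 = 4680

σ(1656) = 4680


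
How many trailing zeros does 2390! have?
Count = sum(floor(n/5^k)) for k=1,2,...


floor(2390/5) = 478
floor(2390/25) = 95
floor(2390/125) = 19
floor(2390/625) = 3
Total = 595

595 trailing zeros


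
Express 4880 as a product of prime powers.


4880 / 2 = 2440
2440 / 2 = 1220
1220 / 2 = 610
610 / 2 = 305
305 / 5 = 61
61 / 61 = 1
4880 = 2^4 × 5 × 61


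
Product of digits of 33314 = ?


3 × 3 × 3 × 1 × 4 = 108


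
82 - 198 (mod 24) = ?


82 - 198 = -116
-116 mod 24 = 4


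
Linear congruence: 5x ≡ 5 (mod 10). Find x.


GCD(5, 10) = 5 divides 5
Divide: 1x ≡ 1 (mod 2)
x ≡ 1 (mod 2)


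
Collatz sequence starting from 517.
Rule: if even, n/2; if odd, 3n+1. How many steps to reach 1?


517 → 1552 → 776 → 388 → 194 → 97 → 292 → 146 → 73 → 220 → 110 → 55 → 166 → 83 → 250 → 125 → 376 → 188 → 94 → 47 → 142 → 71 → 214 → 107 → 322 → 161 → 484 → 242 → 121 → 364 → 182 → 91 → 274 → 137 → 412 → 206 → 103 → 310 → 155 → 466 → 233 → 700 → 350 → 175 → 526 → 263 → 790 → 395 → 1186 → 593 → 1780 → 890 → 445 → 1336 → 668 → 334 → 167 → 502 → 251 → 754 → 377 → 1132 → 566 → 283 → 850 → 425 → 1276 → 638 → 319 → 958 → 479 → 1438 → 719 → 2158 → 1079 → 3238 → 1619 → 4858 → 2429 → 7288 → 3644 → 1822 → 911 → 2734 → 1367 → 4102 → 2051 → 6154 → 3077 → 9232 → 4616 → 2308 → 1154 → 577 → 1732 → 866 → 433 → 1300 → 650 → 325 → 976 → 488 → 244 → 122 → 61 → 184 → 92 → 46 → 23 → 70 → 35 → 106 → 53 → 160 → 80 → 40 → 20 → 10 → 5 → 16 → 8 → 4 → 2 → 1
Total steps = 123

123 steps


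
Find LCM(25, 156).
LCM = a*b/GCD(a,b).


GCD(25, 156) = 1
LCM = 25*156/1 = 3900/1 = 3900

LCM = 3900


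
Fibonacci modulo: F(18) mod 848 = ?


F(k) mod 848 for k=1..18:
1, 1, 2, 3, 5, 8, 13, 21, 34, 55, 89, 144, 233, 377, 610, 139, 749, 40
F(18) mod 848 = 40


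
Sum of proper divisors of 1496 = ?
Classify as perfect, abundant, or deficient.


Proper divisors: 1, 2, 4, 8, 11, 17, 22, 34, 44, 68, 88, 136, 187, 374, 748
Sum = 1 + 2 + 4 + 8 + 11 + 17 + 22 + 34 + 44 + 68 + 88 + 136 + 187 + 374 + 748 = 1744
1744 > 1496 → abundant

s(1496) = 1744 (abundant)


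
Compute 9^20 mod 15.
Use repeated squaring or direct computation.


9^1 mod 15 = 9
9^2 mod 15 = 6
9^3 mod 15 = 9
9^4 mod 15 = 6
9^5 mod 15 = 9
9^6 mod 15 = 6
9^7 mod 15 = 9
9^8 mod 15 = 6
9^9 mod 15 = 9
9^10 mod 15 = 6
9^11 mod 15 = 9
9^12 mod 15 = 6
9^13 mod 15 = 9
9^14 mod 15 = 6
9^15 mod 15 = 9
9^16 mod 15 = 6
9^17 mod 15 = 9
9^18 mod 15 = 6
9^19 mod 15 = 9
9^20 mod 15 = 6


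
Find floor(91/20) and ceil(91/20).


91/20 = 4.5500
floor = 4
ceil = 5

floor = 4, ceil = 5


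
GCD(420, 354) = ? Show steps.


420 = 1 * 354 + 66
354 = 5 * 66 + 24
66 = 2 * 24 + 18
24 = 1 * 18 + 6
18 = 3 * 6 + 0
GCD = 6


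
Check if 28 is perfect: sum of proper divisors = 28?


Proper divisors of 28: 1, 2, 4, 7, 14
Sum = 1 + 2 + 4 + 7 + 14 = 28

Yes, 28 is perfect (28 = 28)


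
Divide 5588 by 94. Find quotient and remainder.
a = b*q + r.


5588 = 94 * 59 + 42
Check: 5546 + 42 = 5588

q = 59, r = 42


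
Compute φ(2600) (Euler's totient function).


2600 = 2^3 × 5^2 × 13
Prime factors: 2, 5, 13
φ(2600) = 2600 × (1-1/2) × (1-1/5) × (1-1/13)
= 2600 × 1/2 × 4/5 × 12/13 = 960

φ(2600) = 960


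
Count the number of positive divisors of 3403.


3403 = 41^1 × 83^1
d(3403) = (1+1) × (1+1) = 4

4 divisors


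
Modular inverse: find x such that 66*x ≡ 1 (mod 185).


Use the extended Euclidean algorithm on (185, 66); each row r = 185*s + 66*t:
r=185, s=1, t=0
r=66, s=0, t=1
q=2: r=53, s=1, t=-2   [185*(1) + 66*(-2) = 53]
q=1: r=13, s=-1, t=3   [185*(-1) + 66*(3) = 13]
q=4: r=1, s=5, t=-14   [185*(5) + 66*(-14) = 1]
q=13: r=0, s=-66, t=185   [185*(-66) + 66*(185) = 0]
GCD = 1 with t = -14, so 66*(-14) ≡ 1 (mod 185)
Inverse = -14 mod 185 = 171
Check: 66 * 171 = 11286 ≡ 1 (mod 185)

66^(-1) ≡ 171 (mod 185)


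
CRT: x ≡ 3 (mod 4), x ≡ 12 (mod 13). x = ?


M = 4*13 = 52
M1 = M/4 = 13, M2 = M/13 = 4
M1^(-1) mod 4 = 1, M2^(-1) mod 13 = 10
x = 3*13*1 + 12*4*10 = 519
519 mod 52 = 51
Check: 51 mod 4 = 3 ✓, 51 mod 13 = 12 ✓

x ≡ 51 (mod 52)


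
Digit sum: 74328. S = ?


7 + 4 + 3 + 2 + 8 = 24


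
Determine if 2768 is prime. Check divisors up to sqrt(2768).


2768 / 2 = 1384 (exact division)
2768 is NOT prime.

No, 2768 is not prime


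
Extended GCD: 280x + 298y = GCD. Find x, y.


Tabular extended Euclidean (each row: r = 280*s + 298*t):
r=280, s=1, t=0
r=298, s=0, t=1
q=0: r=280, s=1, t=0   [280*(1) + 298*(0) = 280]
q=1: r=18, s=-1, t=1   [280*(-1) + 298*(1) = 18]
q=15: r=10, s=16, t=-15   [280*(16) + 298*(-15) = 10]
q=1: r=8, s=-17, t=16   [280*(-17) + 298*(16) = 8]
q=1: r=2, s=33, t=-31   [280*(33) + 298*(-31) = 2]
q=4: r=0, s=-149, t=140   [280*(-149) + 298*(140) = 0]
GCD = 2; from the row with r=2: x=33, y=-31
Check: 280*(33) + 298*(-31) = 9240 - 9238 = 2

GCD = 2, x = 33, y = -31


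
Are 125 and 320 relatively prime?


Euclidean algorithm:
320 = 2 * 125 + 70
125 = 1 * 70 + 55
70 = 1 * 55 + 15
55 = 3 * 15 + 10
15 = 1 * 10 + 5
10 = 2 * 5 + 0
GCD(125, 320) = 5

No, not coprime (GCD = 5)


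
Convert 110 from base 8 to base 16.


110 (base 8) = 72 (decimal)
72 (decimal) = 48 (base 16)


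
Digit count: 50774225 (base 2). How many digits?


50774225 in base 2 = 11000001101100000011010001
Number of digits = 26

26 digits (base 2)


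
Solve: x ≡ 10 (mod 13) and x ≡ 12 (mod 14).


M = 13*14 = 182
M1 = M/13 = 14, M2 = M/14 = 13
M1^(-1) mod 13 = 1, M2^(-1) mod 14 = 13
x = 10*14*1 + 12*13*13 = 2168
2168 mod 182 = 166
Check: 166 mod 13 = 10 ✓, 166 mod 14 = 12 ✓

x ≡ 166 (mod 182)


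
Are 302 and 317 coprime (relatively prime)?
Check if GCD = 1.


Euclidean algorithm:
317 = 1 * 302 + 15
302 = 20 * 15 + 2
15 = 7 * 2 + 1
2 = 2 * 1 + 0
GCD(302, 317) = 1

Yes, coprime (GCD = 1)


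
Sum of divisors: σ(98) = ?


Divisors of 98: 1, 2, 7, 14, 49, 98
Sum = 1 + 2 + 7 + 14 + 49 + 98 = 171

σ(98) = 171


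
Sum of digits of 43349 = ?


4 + 3 + 3 + 4 + 9 = 23


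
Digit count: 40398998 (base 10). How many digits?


40398998 has 8 digits in base 10
floor(log10(40398998)) + 1 = floor(7.6064) + 1 = 8

8 digits (base 10)


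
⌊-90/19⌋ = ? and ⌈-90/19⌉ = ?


-90/19 = -4.7368
floor = -5
ceil = -4

floor = -5, ceil = -4


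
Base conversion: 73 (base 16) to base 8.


73 (base 16) = 115 (decimal)
115 (decimal) = 163 (base 8)


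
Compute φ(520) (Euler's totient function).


520 = 2^3 × 5 × 13
Prime factors: 2, 5, 13
φ(520) = 520 × (1-1/2) × (1-1/5) × (1-1/13)
= 520 × 1/2 × 4/5 × 12/13 = 192

φ(520) = 192


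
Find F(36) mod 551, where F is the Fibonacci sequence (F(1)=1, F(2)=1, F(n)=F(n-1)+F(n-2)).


F(k) mod 551 for k=1..36:
1, 1, 2, 3, 5, 8, 13, 21, 34, 55, 89, 144, 233, 377, 59, 436, 495, 380, 324, 153, 477, 79, 5, 84, 89, 173, 262, 435, 146, 30, 176, 206, 382, 37, 419, 456
F(36) mod 551 = 456


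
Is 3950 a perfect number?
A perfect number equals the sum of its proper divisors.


Proper divisors of 3950: 1, 2, 5, 10, 25, 50, 79, 158, 395, 790, 1975
Sum = 1 + 2 + 5 + 10 + 25 + 50 + 79 + 158 + 395 + 790 + 1975 = 3490

No, 3950 is not perfect (3490 ≠ 3950)


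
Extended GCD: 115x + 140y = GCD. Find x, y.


Tabular extended Euclidean (each row: r = 115*s + 140*t):
r=115, s=1, t=0
r=140, s=0, t=1
q=0: r=115, s=1, t=0   [115*(1) + 140*(0) = 115]
q=1: r=25, s=-1, t=1   [115*(-1) + 140*(1) = 25]
q=4: r=15, s=5, t=-4   [115*(5) + 140*(-4) = 15]
q=1: r=10, s=-6, t=5   [115*(-6) + 140*(5) = 10]
q=1: r=5, s=11, t=-9   [115*(11) + 140*(-9) = 5]
q=2: r=0, s=-28, t=23   [115*(-28) + 140*(23) = 0]
GCD = 5; from the row with r=5: x=11, y=-9
Check: 115*(11) + 140*(-9) = 1265 - 1260 = 5

GCD = 5, x = 11, y = -9


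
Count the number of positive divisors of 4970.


4970 = 2^1 × 5^1 × 7^1 × 71^1
d(4970) = (1+1) × (1+1) × (1+1) × (1+1) = 16

16 divisors


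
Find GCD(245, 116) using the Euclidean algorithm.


245 = 2 * 116 + 13
116 = 8 * 13 + 12
13 = 1 * 12 + 1
12 = 12 * 1 + 0
GCD = 1


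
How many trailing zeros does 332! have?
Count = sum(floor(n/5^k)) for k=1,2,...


floor(332/5) = 66
floor(332/25) = 13
floor(332/125) = 2
Total = 81

81 trailing zeros


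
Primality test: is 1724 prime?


1724 / 2 = 862 (exact division)
1724 is NOT prime.

No, 1724 is not prime


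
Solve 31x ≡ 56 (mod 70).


GCD(31, 70) = 1, unique solution
a^(-1) mod 70 = 61
x = 61 * 56 mod 70 = 56

x ≡ 56 (mod 70)


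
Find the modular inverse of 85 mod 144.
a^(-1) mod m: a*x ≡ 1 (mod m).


Use the extended Euclidean algorithm on (144, 85); each row r = 144*s + 85*t:
r=144, s=1, t=0
r=85, s=0, t=1
q=1: r=59, s=1, t=-1   [144*(1) + 85*(-1) = 59]
q=1: r=26, s=-1, t=2   [144*(-1) + 85*(2) = 26]
q=2: r=7, s=3, t=-5   [144*(3) + 85*(-5) = 7]
q=3: r=5, s=-10, t=17   [144*(-10) + 85*(17) = 5]
q=1: r=2, s=13, t=-22   [144*(13) + 85*(-22) = 2]
q=2: r=1, s=-36, t=61   [144*(-36) + 85*(61) = 1]
q=2: r=0, s=85, t=-144   [144*(85) + 85*(-144) = 0]
GCD = 1 with t = 61, so 85*(61) ≡ 1 (mod 144)
Inverse = 61 mod 144 = 61
Check: 85 * 61 = 5185 ≡ 1 (mod 144)

85^(-1) ≡ 61 (mod 144)


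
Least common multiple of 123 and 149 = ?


GCD(123, 149) = 1
LCM = 123*149/1 = 18327/1 = 18327

LCM = 18327


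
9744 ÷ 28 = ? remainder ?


9744 = 28 * 348 + 0
Check: 9744 + 0 = 9744

q = 348, r = 0


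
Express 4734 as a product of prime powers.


4734 / 2 = 2367
2367 / 3 = 789
789 / 3 = 263
263 / 263 = 1
4734 = 2 × 3^2 × 263


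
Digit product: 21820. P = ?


2 × 1 × 8 × 2 × 0 = 0


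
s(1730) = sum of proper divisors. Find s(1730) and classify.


Proper divisors: 1, 2, 5, 10, 173, 346, 865
Sum = 1 + 2 + 5 + 10 + 173 + 346 + 865 = 1402
1402 < 1730 → deficient

s(1730) = 1402 (deficient)


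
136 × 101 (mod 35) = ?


136 × 101 = 13736
13736 mod 35 = 16


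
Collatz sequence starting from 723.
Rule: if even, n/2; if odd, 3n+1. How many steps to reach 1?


723 → 2170 → 1085 → 3256 → 1628 → 814 → 407 → 1222 → 611 → 1834 → 917 → 2752 → 1376 → 688 → 344 → 172 → 86 → 43 → 130 → 65 → 196 → 98 → 49 → 148 → 74 → 37 → 112 → 56 → 28 → 14 → 7 → 22 → 11 → 34 → 17 → 52 → 26 → 13 → 40 → 20 → 10 → 5 → 16 → 8 → 4 → 2 → 1
Total steps = 46

46 steps


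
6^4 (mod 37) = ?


6^1 mod 37 = 6
6^2 mod 37 = 36
6^3 mod 37 = 31
6^4 mod 37 = 1


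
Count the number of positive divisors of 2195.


2195 = 5^1 × 439^1
d(2195) = (1+1) × (1+1) = 4

4 divisors


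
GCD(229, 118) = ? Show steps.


229 = 1 * 118 + 111
118 = 1 * 111 + 7
111 = 15 * 7 + 6
7 = 1 * 6 + 1
6 = 6 * 1 + 0
GCD = 1


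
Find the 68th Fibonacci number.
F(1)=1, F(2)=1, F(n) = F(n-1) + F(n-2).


Sequence: 1, 1, 2, 3, 5, 8, 13, 21, 34, 55, 89, 144, 233, 377, 610, 987, 1597, 2584, 4181, 6765, 10946, 17711, 28657, 46368, 75025, 121393, 196418, 317811, 514229, 832040, 1346269, 2178309, 3524578, 5702887, 9227465, 14930352, 24157817, 39088169, 63245986, 102334155, 165580141, 267914296, 433494437, 701408733, 1134903170, 1836311903, 2971215073, 4807526976, 7778742049, 12586269025, 20365011074, 32951280099, 53316291173, 86267571272, 139583862445, 225851433717, 365435296162, 591286729879, 956722026041, 1548008755920, 2504730781961, 4052739537881, 6557470319842, 10610209857723, 17167680177565, 27777890035288, 44945570212853, 72723460248141
F(68) = 72723460248141


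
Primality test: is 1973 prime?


Check divisors up to sqrt(1973) = 44.4185
No divisors found.
1973 is prime.

Yes, 1973 is prime


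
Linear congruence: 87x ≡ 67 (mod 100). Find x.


GCD(87, 100) = 1, unique solution
a^(-1) mod 100 = 23
x = 23 * 67 mod 100 = 41

x ≡ 41 (mod 100)


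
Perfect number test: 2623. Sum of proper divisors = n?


Proper divisors of 2623: 1, 43, 61
Sum = 1 + 43 + 61 = 105

No, 2623 is not perfect (105 ≠ 2623)


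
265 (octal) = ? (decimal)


265 (base 8) = 181 (decimal)
181 (decimal) = 181 (base 10)


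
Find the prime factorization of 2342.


2342 / 2 = 1171
1171 / 1171 = 1
2342 = 2 × 1171


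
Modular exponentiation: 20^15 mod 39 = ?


20^1 mod 39 = 20
20^2 mod 39 = 10
20^3 mod 39 = 5
20^4 mod 39 = 22
20^5 mod 39 = 11
20^6 mod 39 = 25
20^7 mod 39 = 32
20^8 mod 39 = 16
20^9 mod 39 = 8
20^10 mod 39 = 4
20^11 mod 39 = 2
20^12 mod 39 = 1
20^13 mod 39 = 20
20^14 mod 39 = 10
20^15 mod 39 = 5


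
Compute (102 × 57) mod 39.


102 × 57 = 5814
5814 mod 39 = 3


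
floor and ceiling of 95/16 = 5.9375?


95/16 = 5.9375
floor = 5
ceil = 6

floor = 5, ceil = 6


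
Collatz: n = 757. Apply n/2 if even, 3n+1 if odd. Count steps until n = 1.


757 → 2272 → 1136 → 568 → 284 → 142 → 71 → 214 → 107 → 322 → 161 → 484 → 242 → 121 → 364 → 182 → 91 → 274 → 137 → 412 → 206 → 103 → 310 → 155 → 466 → 233 → 700 → 350 → 175 → 526 → 263 → 790 → 395 → 1186 → 593 → 1780 → 890 → 445 → 1336 → 668 → 334 → 167 → 502 → 251 → 754 → 377 → 1132 → 566 → 283 → 850 → 425 → 1276 → 638 → 319 → 958 → 479 → 1438 → 719 → 2158 → 1079 → 3238 → 1619 → 4858 → 2429 → 7288 → 3644 → 1822 → 911 → 2734 → 1367 → 4102 → 2051 → 6154 → 3077 → 9232 → 4616 → 2308 → 1154 → 577 → 1732 → 866 → 433 → 1300 → 650 → 325 → 976 → 488 → 244 → 122 → 61 → 184 → 92 → 46 → 23 → 70 → 35 → 106 → 53 → 160 → 80 → 40 → 20 → 10 → 5 → 16 → 8 → 4 → 2 → 1
Total steps = 108

108 steps


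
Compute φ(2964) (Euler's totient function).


2964 = 2^2 × 3 × 13 × 19
Prime factors: 2, 3, 13, 19
φ(2964) = 2964 × (1-1/2) × (1-1/3) × (1-1/13) × (1-1/19)
= 2964 × 1/2 × 2/3 × 12/13 × 18/19 = 864

φ(2964) = 864


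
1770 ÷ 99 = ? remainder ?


1770 = 99 * 17 + 87
Check: 1683 + 87 = 1770

q = 17, r = 87


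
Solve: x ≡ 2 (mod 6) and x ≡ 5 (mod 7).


M = 6*7 = 42
M1 = M/6 = 7, M2 = M/7 = 6
M1^(-1) mod 6 = 1, M2^(-1) mod 7 = 6
x = 2*7*1 + 5*6*6 = 194
194 mod 42 = 26
Check: 26 mod 6 = 2 ✓, 26 mod 7 = 5 ✓

x ≡ 26 (mod 42)


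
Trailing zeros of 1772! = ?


floor(1772/5) = 354
floor(1772/25) = 70
floor(1772/125) = 14
floor(1772/625) = 2
Total = 440

440 trailing zeros


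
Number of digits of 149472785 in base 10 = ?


149472785 has 9 digits in base 10
floor(log10(149472785)) + 1 = floor(8.1746) + 1 = 9

9 digits (base 10)


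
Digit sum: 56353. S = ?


5 + 6 + 3 + 5 + 3 = 22


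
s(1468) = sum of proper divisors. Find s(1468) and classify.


Proper divisors: 1, 2, 4, 367, 734
Sum = 1 + 2 + 4 + 367 + 734 = 1108
1108 < 1468 → deficient

s(1468) = 1108 (deficient)


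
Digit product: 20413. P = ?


2 × 0 × 4 × 1 × 3 = 0


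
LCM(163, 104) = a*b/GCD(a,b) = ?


GCD(163, 104) = 1
LCM = 163*104/1 = 16952/1 = 16952

LCM = 16952


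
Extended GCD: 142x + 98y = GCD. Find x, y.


Tabular extended Euclidean (each row: r = 142*s + 98*t):
r=142, s=1, t=0
r=98, s=0, t=1
q=1: r=44, s=1, t=-1   [142*(1) + 98*(-1) = 44]
q=2: r=10, s=-2, t=3   [142*(-2) + 98*(3) = 10]
q=4: r=4, s=9, t=-13   [142*(9) + 98*(-13) = 4]
q=2: r=2, s=-20, t=29   [142*(-20) + 98*(29) = 2]
q=2: r=0, s=49, t=-71   [142*(49) + 98*(-71) = 0]
GCD = 2; from the row with r=2: x=-20, y=29
Check: 142*(-20) + 98*(29) = -2840 + 2842 = 2

GCD = 2, x = -20, y = 29


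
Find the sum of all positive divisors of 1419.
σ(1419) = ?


Divisors of 1419: 1, 3, 11, 33, 43, 129, 473, 1419
Sum = 1 + 3 + 11 + 33 + 43 + 129 + 473 + 1419 = 2112

σ(1419) = 2112


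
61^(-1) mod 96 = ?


Use the extended Euclidean algorithm on (96, 61); each row r = 96*s + 61*t:
r=96, s=1, t=0
r=61, s=0, t=1
q=1: r=35, s=1, t=-1   [96*(1) + 61*(-1) = 35]
q=1: r=26, s=-1, t=2   [96*(-1) + 61*(2) = 26]
q=1: r=9, s=2, t=-3   [96*(2) + 61*(-3) = 9]
q=2: r=8, s=-5, t=8   [96*(-5) + 61*(8) = 8]
q=1: r=1, s=7, t=-11   [96*(7) + 61*(-11) = 1]
q=8: r=0, s=-61, t=96   [96*(-61) + 61*(96) = 0]
GCD = 1 with t = -11, so 61*(-11) ≡ 1 (mod 96)
Inverse = -11 mod 96 = 85
Check: 61 * 85 = 5185 ≡ 1 (mod 96)

61^(-1) ≡ 85 (mod 96)


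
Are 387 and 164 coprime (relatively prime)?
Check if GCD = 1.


Euclidean algorithm:
387 = 2 * 164 + 59
164 = 2 * 59 + 46
59 = 1 * 46 + 13
46 = 3 * 13 + 7
13 = 1 * 7 + 6
7 = 1 * 6 + 1
6 = 6 * 1 + 0
GCD(387, 164) = 1

Yes, coprime (GCD = 1)


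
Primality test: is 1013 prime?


Check divisors up to sqrt(1013) = 31.8277
No divisors found.
1013 is prime.

Yes, 1013 is prime


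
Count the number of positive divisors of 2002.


2002 = 2^1 × 7^1 × 11^1 × 13^1
d(2002) = (1+1) × (1+1) × (1+1) × (1+1) = 16

16 divisors


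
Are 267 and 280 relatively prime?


Euclidean algorithm:
280 = 1 * 267 + 13
267 = 20 * 13 + 7
13 = 1 * 7 + 6
7 = 1 * 6 + 1
6 = 6 * 1 + 0
GCD(267, 280) = 1

Yes, coprime (GCD = 1)


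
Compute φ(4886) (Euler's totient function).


4886 = 2 × 7 × 349
Prime factors: 2, 7, 349
φ(4886) = 4886 × (1-1/2) × (1-1/7) × (1-1/349)
= 4886 × 1/2 × 6/7 × 348/349 = 2088

φ(4886) = 2088


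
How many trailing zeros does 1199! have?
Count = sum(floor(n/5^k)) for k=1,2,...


floor(1199/5) = 239
floor(1199/25) = 47
floor(1199/125) = 9
floor(1199/625) = 1
Total = 296

296 trailing zeros


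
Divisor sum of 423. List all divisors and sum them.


Divisors of 423: 1, 3, 9, 47, 141, 423
Sum = 1 + 3 + 9 + 47 + 141 + 423 = 624

σ(423) = 624


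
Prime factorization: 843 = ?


843 / 3 = 281
281 / 281 = 1
843 = 3 × 281


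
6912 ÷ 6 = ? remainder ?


6912 = 6 * 1152 + 0
Check: 6912 + 0 = 6912

q = 1152, r = 0


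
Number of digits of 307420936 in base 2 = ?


307420936 in base 2 = 10010010100101101111100001000
Number of digits = 29

29 digits (base 2)
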